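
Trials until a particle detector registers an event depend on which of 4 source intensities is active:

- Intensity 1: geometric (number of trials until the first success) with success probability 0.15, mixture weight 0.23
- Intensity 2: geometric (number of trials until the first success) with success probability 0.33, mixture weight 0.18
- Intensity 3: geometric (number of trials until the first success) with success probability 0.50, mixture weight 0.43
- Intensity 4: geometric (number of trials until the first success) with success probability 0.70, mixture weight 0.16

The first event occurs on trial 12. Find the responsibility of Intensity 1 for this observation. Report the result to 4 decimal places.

0.8742

P(component k | x) = π_k·f_k(x) / marginal(x), where marginal(x) = Σ_j π_j·f_j(x).
Component likelihoods at x = 12:
  p_1 = 0.0251015
  p_2 = 0.00403029
  p_3 = 0.000244141
  p_4 = 1.24003e-06
Weight by the priors:
  π_1·p_1 = 0.23 × 0.0251015 = 0.00577334
  π_2·p_2 = 0.18 × 0.00403029 = 0.000725453
  π_3·p_3 = 0.43 × 0.000244141 = 0.00010498
  π_4·p_4 = 0.16 × 1.24003e-06 = 1.98405e-07
Marginal: 0.00577334 + 0.000725453 + 0.00010498 + 1.98405e-07 = 0.00660397
Responsibility of Intensity 1: 0.00577334 / 0.00660397 ≈ 0.8742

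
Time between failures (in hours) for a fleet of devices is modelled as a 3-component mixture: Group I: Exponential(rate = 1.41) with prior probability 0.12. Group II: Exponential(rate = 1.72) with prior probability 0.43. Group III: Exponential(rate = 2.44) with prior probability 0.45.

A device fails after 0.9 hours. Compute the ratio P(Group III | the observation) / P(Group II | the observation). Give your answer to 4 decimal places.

0.7766

Posterior odds = (w_i f_i(x)) / (w_j f_j(x)); the normalising sum cancels.
Evaluate each component's likelihood at the observed value:
  p_I = 1.41·e^(−1.41·0.9) = 1.41·e^(−1.2690) = 0.396369
  p_II = 1.72·e^(−1.72·0.9) = 1.72·e^(−1.5480) = 0.365797
  p_III = 2.44·e^(−2.44·0.9) = 2.44·e^(−2.1960) = 0.271443
Posterior odds = (w_III·p_III) / (w_II·p_II) = (0.45·0.271443) / (0.43·0.365797) = 0.122149 / 0.157293 ≈ 0.7766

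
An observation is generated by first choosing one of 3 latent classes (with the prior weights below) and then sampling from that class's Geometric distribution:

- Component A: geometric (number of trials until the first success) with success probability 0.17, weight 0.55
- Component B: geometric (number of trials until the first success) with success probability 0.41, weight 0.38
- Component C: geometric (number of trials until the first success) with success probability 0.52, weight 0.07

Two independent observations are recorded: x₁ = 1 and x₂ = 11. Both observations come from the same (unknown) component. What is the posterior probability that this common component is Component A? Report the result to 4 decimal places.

0.8792

P(component k | x) = π_k·f_k(x) / marginal(x), where marginal(x) = Σ_j π_j·f_j(x).
Since both observations come from the same component, the likelihood for component k is f_k(x₁)·f_k(x₂).
  p_A = [0.17] × [0.0263773] = 0.00448414
  p_B = [0.41] × [0.00209558] = 0.000859187
  p_C = [0.52] × [0.00033761] = 0.000175557
Multiply by the mixture weights:
  π_A·p_A = 0.55 × 0.00448414 = 0.00246627
  π_B·p_B = 0.38 × 0.000859187 = 0.000326491
  π_C·p_C = 0.07 × 0.000175557 = 1.2289e-05
Evidence: 0.00246627 + 0.000326491 + 1.2289e-05 = 0.00280505
So the posterior for Component A is 0.00246627 / 0.00280505 ≈ 0.8792.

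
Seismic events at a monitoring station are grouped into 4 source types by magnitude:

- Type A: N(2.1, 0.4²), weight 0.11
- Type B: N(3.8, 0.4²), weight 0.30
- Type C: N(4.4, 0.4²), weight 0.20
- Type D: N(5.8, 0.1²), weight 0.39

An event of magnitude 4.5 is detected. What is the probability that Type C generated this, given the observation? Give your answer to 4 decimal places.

The responsibility of component k is w_k f_k(x) divided by Σ_j w_j f_j(x).
Normal densities:
  L_A = (1/(0.4·√(2π)))·exp(−(4.5−2.1)²/(2·0.4²)) = 0.997356·exp(-18.00000) = 1.51897e-08
  L_B = (1/(0.4·√(2π)))·exp(−(4.5−3.8)²/(2·0.4²)) = 0.997356·exp(-1.53125) = 0.215693
  L_C = (1/(0.4·√(2π)))·exp(−(4.5−4.4)²/(2·0.4²)) = 0.997356·exp(-0.03125) = 0.96667
  L_D = (1/(0.1·√(2π)))·exp(−(4.5−5.8)²/(2·0.1²)) = 3.989423·exp(-84.50000) = 7.99883e-37
Unnormalised posteriors:
  w_A·L_A = 0.11 × 1.51897e-08 = 1.67087e-09
  w_B·L_B = 0.30 × 0.215693 = 0.064708
  w_C·L_C = 0.20 × 0.96667 = 0.193334
  w_D·L_D = 0.39 × 7.99883e-37 = 3.11954e-37
Normaliser: 1.67087e-09 + 0.064708 + 0.193334 + 3.11954e-37 = 0.258042
P(Type C | x) = 0.193334 / 0.258042 ≈ 0.7492

0.7492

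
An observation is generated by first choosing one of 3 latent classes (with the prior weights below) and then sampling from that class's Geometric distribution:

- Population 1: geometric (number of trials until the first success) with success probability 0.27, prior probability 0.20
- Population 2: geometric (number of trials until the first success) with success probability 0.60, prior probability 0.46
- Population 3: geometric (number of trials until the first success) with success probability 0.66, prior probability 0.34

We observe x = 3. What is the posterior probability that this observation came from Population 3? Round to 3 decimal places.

By Bayes' theorem, P(k | x) = π_k f_k(x) / Σ_j π_j f_j(x).
Evaluate each component's likelihood at the observed value:
  p_1 = 0.27·(1−0.27)^2 = 0.27·0.5329 = 0.143883
  p_2 = 0.60·(1−0.60)^2 = 0.60·0.16 = 0.096
  p_3 = 0.66·(1−0.66)^2 = 0.66·0.1156 = 0.076296
Multiply by the mixture weights:
  π_1·p_1 = 0.20 × 0.143883 = 0.0287766
  π_2·p_2 = 0.46 × 0.096 = 0.04416
  π_3·p_3 = 0.34 × 0.076296 = 0.0259406
Denominator: 0.0287766 + 0.04416 + 0.0259406 = 0.0988772
Responsibility of Population 3: 0.0259406 / 0.0988772 ≈ 0.262

0.262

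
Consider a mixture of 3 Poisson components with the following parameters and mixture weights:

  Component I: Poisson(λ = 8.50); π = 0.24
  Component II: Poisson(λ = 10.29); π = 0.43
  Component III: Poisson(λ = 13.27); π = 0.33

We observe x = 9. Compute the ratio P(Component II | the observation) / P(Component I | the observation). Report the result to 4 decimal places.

1.6705

The posterior odds equal the prior odds times the likelihood ratio: (π_i/π_j)·(f_i(x)/f_j(x)).
Evaluate each component's likelihood at the observed value:
  p_I = e^(−8.50)·8.50^9/9! = 0.129869
  p_II = e^(−10.29)·10.29^9/9! = 0.121084
  p_III = e^(−13.27)·13.27^9/9! = 0.0606719
Posterior odds = (π_II·p_II) / (π_I·p_I) = (0.43·0.121084) / (0.24·0.129869) = 0.0520659 / 0.0311685 ≈ 1.6705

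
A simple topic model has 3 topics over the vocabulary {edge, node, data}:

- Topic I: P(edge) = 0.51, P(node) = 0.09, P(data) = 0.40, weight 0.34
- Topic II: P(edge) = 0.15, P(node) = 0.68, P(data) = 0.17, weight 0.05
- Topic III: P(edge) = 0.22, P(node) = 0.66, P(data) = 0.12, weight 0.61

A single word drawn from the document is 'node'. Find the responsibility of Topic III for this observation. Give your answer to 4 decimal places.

Posterior ∝ prior × likelihood, so P(k | x) ∝ π_k f_k(x); normalise over all components.
Evaluate each component's likelihood at the observed value:
  L_I = 0.09
  L_II = 0.68
  L_III = 0.66
Multiply by the mixture weights:
  π_I·L_I = 0.34 × 0.09 = 0.0306
  π_II·L_II = 0.05 × 0.68 = 0.034
  π_III·L_III = 0.61 × 0.66 = 0.4026
Evidence: 0.0306 + 0.034 + 0.4026 = 0.4672
P(Topic III | x) = 0.4026 / 0.4672 ≈ 0.8617

0.8617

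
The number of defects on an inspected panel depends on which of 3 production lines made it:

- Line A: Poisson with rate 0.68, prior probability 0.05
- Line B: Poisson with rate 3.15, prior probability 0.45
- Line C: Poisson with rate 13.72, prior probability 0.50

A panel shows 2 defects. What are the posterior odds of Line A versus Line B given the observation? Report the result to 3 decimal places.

Only the two components matter; the odds are (w_i f_i(x)) / (w_j f_j(x)).
Component likelihoods at x = 2 defects:
  L_A = 0.11713
  L_B = 0.2126
  L_C = 0.000103552
0.00585649 / 0.0956701 ≈ 0.061

0.061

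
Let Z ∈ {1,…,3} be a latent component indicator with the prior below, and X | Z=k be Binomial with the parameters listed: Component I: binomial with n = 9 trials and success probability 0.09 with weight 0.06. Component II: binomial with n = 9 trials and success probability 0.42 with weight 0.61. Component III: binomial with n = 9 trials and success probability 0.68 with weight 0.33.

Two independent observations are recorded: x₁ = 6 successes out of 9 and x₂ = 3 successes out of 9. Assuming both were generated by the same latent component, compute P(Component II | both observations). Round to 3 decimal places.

0.836

Apply Bayes' rule: the posterior for each component is proportional to its prior times its likelihood at x.
Since both observations come from the same component, the likelihood for component k is f_k(x₁)·f_k(x₂).
  p_I = [C(9,6)·0.09^6·0.91^3 = 84·5.31441e-07·0.753571 = 3.36402e-05] × [0.034774] = 1.16981e-06
  p_II = [C(9,6)·0.42^6·0.58^3 = 84·0.00548903·0.195112 = 0.089962] × [0.236916] = 0.0213135
  p_III = [C(9,6)·0.68^6·0.32^3 = 84·0.0988675·0.032768 = 0.272134] × [0.02836] = 0.00771771
Prior × likelihood for each component:
  P(Z=I)·p_I = 0.06 × 1.16981e-06 = 7.01883e-08
  P(Z=II)·p_II = 0.61 × 0.0213135 = 0.0130012
  P(Z=III)·p_III = 0.33 × 0.00771771 = 0.00254685
Denominator: 7.01883e-08 + 0.0130012 + 0.00254685 = 0.0155481
P(Component II | x) ≈ 0.836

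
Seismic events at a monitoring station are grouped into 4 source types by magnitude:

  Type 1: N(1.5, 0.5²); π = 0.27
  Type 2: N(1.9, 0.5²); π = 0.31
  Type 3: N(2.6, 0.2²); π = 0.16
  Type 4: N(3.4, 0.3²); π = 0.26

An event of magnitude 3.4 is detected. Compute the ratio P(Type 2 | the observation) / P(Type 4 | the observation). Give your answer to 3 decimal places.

Posterior odds = (π_i f_i(x)) / (π_j f_j(x)); the normalising sum cancels.
Component likelihoods at x = 3.4:
  L_1 = 0.000583894
  L_2 = 0.0088637
  L_3 = 0.000669151
  L_4 = 1.32981
Posterior odds = (π_2·L_2) / (π_4·L_4) = (0.31·0.0088637) / (0.26·1.32981) = 0.00274775 / 0.34575 ≈ 0.008

0.008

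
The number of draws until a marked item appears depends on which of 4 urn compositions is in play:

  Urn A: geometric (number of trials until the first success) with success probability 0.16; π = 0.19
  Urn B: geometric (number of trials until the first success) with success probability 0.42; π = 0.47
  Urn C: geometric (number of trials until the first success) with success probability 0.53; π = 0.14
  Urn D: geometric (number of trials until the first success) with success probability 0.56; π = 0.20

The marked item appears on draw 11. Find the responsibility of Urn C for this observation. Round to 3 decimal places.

0.006

The responsibility of component k is w_k f_k(x) divided by Σ_j w_j f_j(x).
Geometric probabilities:
  f_A = 0.16·(1−0.16)^10 = 0.16·0.174901 = 0.0279842
  f_B = 0.42·(1−0.42)^10 = 0.42·0.00430804 = 0.00180938
  f_C = 0.53·(1−0.53)^10 = 0.53·0.000525991 = 0.000278775
  f_D = 0.56·(1−0.56)^10 = 0.56·0.000271974 = 0.000152305
Weight by the priors:
  w_A·f_A = 0.19 × 0.0279842 = 0.005317
  w_B·f_B = 0.47 × 0.00180938 = 0.000850408
  w_C·f_C = 0.14 × 0.000278775 = 3.90286e-05
  w_D·f_D = 0.20 × 0.000152305 = 3.0461e-05
Marginal: 0.005317 + 0.000850408 + 3.90286e-05 + 3.0461e-05 = 0.00623689
Responsibility of Urn C: 3.90286e-05 / 0.00623689 ≈ 0.006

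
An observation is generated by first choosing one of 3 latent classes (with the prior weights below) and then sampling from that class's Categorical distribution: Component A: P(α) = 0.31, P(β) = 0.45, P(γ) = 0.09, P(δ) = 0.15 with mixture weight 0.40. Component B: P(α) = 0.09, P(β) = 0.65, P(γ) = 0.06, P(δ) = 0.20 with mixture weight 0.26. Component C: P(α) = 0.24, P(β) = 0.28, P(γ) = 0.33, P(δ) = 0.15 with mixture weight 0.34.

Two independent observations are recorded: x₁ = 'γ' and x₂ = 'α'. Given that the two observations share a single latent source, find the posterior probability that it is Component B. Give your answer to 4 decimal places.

The responsibility of component k is P(Z=k) f_k(x) divided by Σ_j P(Z=j) f_j(x).
Since both observations come from the same component, the likelihood for component k is f_k(x₁)·f_k(x₂).
  L_A = [0.09] × [0.31] = 0.0279
  L_B = [0.06] × [0.09] = 0.0054
  L_C = [0.33] × [0.24] = 0.0792
Unnormalised posteriors:
  P(Z=A)·L_A = 0.40 × 0.0279 = 0.01116
  P(Z=B)·L_B = 0.26 × 0.0054 = 0.001404
  P(Z=C)·L_C = 0.34 × 0.0792 = 0.026928
Marginal: 0.01116 + 0.001404 + 0.026928 = 0.039492
Responsibility of Component B: 0.001404 / 0.039492 ≈ 0.0356

0.0356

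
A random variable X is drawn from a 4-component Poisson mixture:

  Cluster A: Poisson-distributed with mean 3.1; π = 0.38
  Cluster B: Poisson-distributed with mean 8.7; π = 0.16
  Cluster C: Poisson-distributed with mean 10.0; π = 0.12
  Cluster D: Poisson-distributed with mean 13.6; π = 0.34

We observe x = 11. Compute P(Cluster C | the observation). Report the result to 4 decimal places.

Posterior ∝ prior × likelihood, so P(k | x) ∝ π_k f_k(x); normalise over all components.
Poisson probabilities:
  L_A = 0.000286754
  L_B = 0.0901974
  L_C = 0.113736
  L_D = 0.0914887
Prior × likelihood for each component:
  π_A·L_A = 0.38 × 0.000286754 = 0.000108967
  π_B·L_B = 0.16 × 0.0901974 = 0.0144316
  π_C·L_C = 0.12 × 0.113736 = 0.0136484
  π_D·L_D = 0.34 × 0.0914887 = 0.0311061
Sum: 0.000108967 + 0.0144316 + 0.0136484 + 0.0311061 = 0.0592951
P(Cluster C | x) ≈ 0.2302

0.2302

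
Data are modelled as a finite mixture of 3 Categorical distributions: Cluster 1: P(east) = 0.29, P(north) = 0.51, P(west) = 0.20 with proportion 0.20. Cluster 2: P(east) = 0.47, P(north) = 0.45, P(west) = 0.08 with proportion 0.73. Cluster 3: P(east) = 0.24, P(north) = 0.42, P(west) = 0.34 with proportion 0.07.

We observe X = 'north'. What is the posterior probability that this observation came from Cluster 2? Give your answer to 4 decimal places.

0.7143

The responsibility of component k is w_k f_k(x) divided by Σ_j w_j f_j(x).
Evaluate each component's likelihood at the observed value:
  p_1 = 0.51
  p_2 = 0.45
  p_3 = 0.42
Unnormalised posteriors:
  w_1·p_1 = 0.20 × 0.51 = 0.102
  w_2·p_2 = 0.73 × 0.45 = 0.3285
  w_3·p_3 = 0.07 × 0.42 = 0.0294
Normaliser: 0.102 + 0.3285 + 0.0294 = 0.4599
Responsibility of Cluster 2: 0.3285 / 0.4599 ≈ 0.7143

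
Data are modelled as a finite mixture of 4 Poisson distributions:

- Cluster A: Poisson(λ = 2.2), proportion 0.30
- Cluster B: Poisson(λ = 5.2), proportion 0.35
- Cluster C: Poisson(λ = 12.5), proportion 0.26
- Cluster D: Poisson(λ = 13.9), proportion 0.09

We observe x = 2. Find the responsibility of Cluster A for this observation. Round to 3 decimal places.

0.754

By Bayes' theorem, P(k | x) = π_k f_k(x) / Σ_j π_j f_j(x).
Poisson probabilities:
  p_A = e^(−2.2)·2.2^2/2! = 0.268144
  p_B = e^(−5.2)·5.2^2/2! = 0.074584
  p_C = e^(−12.5)·12.5^2/2! = 0.000291145
  p_D = e^(−13.9)·13.9^2/2! = 8.87782e-05
Prior × likelihood for each component:
  π_A·p_A = 0.30 × 0.268144 = 0.0804431
  π_B·p_B = 0.35 × 0.074584 = 0.0261044
  π_C·p_C = 0.26 × 0.000291145 = 7.56976e-05
  π_D·p_D = 0.09 × 8.87782e-05 = 7.99004e-06
Normaliser: 0.0804431 + 0.0261044 + 7.56976e-05 + 7.99004e-06 = 0.106631
P(Cluster A | the observation) = 0.0804431 / 0.106631 ≈ 0.754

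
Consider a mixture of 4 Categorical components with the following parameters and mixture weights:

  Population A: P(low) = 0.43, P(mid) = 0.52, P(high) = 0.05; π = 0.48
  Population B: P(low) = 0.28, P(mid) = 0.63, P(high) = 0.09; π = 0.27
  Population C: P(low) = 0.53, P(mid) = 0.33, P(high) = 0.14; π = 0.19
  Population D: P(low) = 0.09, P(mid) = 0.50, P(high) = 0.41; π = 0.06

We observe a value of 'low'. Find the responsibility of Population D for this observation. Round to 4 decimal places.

0.0139

Apply Bayes' rule: the posterior for each component is proportional to its prior times its likelihood at x.
Categorical probabilities:
  p_A = P(low | comp) = 0.43
  p_B = P(low | comp) = 0.28
  p_C = P(low | comp) = 0.53
  p_D = P(low | comp) = 0.09
Weight by the priors:
  π_A·p_A = 0.48 × 0.43 = 0.2064
  π_B·p_B = 0.27 × 0.28 = 0.0756
  π_C·p_C = 0.19 × 0.53 = 0.1007
  π_D·p_D = 0.06 × 0.09 = 0.0054
Normaliser: 0.2064 + 0.0756 + 0.1007 + 0.0054 = 0.3881
P(Population D | 'low') = 0.0054 / 0.3881 ≈ 0.0139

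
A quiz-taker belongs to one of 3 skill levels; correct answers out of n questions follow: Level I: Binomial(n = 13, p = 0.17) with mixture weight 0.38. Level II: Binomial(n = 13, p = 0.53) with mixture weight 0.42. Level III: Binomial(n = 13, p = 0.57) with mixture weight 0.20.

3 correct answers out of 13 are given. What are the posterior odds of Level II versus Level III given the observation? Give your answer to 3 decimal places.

4.109

The posterior odds equal the prior odds times the likelihood ratio: (π_i/π_j)·(f_i(x)/f_j(x)).
Component likelihoods at x = 3 correct answers out of 13:
  p_I = C(13,3)·0.17^3·0.83^10 = 286·0.004913·0.15516 = 0.218019
  p_II = C(13,3)·0.53^3·0.47^10 = 286·0.148877·0.000525991 = 0.0223961
  p_III = C(13,3)·0.57^3·0.43^10 = 286·0.185193·0.000216115 = 0.0114466
Posterior odds = (π_II·p_II) / (π_III·p_III) = (0.42·0.0223961) / (0.20·0.0114466) = 0.00940636 / 0.00228931 ≈ 4.109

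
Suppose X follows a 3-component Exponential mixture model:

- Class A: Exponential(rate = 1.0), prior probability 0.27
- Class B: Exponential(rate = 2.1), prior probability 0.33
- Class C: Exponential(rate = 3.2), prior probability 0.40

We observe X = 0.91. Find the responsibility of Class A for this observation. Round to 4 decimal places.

0.3871

The responsibility of component k is π_k f_k(x) divided by Σ_j π_j f_j(x).
Exponential densities:
  p_A = 0.402524
  p_B = 0.310658
  p_C = 0.173974
Weight by the priors:
  π_A·p_A = 0.27 × 0.402524 = 0.108682
  π_B·p_B = 0.33 × 0.310658 = 0.102517
  π_C·p_C = 0.40 × 0.173974 = 0.0695896
Marginal: 0.108682 + 0.102517 + 0.0695896 = 0.280788
P(Class A | data) ≈ 0.3871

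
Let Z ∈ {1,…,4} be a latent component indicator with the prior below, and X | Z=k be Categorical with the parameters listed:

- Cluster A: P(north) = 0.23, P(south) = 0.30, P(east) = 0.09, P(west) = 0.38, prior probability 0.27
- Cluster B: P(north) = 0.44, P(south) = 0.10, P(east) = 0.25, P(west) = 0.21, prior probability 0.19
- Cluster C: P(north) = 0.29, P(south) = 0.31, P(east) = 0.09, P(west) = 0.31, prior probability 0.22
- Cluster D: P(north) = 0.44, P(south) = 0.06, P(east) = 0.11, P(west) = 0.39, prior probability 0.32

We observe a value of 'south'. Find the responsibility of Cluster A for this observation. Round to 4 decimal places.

The responsibility of component k is π_k f_k(x) divided by Σ_j π_j f_j(x).
Categorical probabilities:
  L_A = P(south | comp) = 0.30
  L_B = P(south | comp) = 0.10
  L_C = P(south | comp) = 0.31
  L_D = P(south | comp) = 0.06
Weight by the priors:
  π_A·L_A = 0.27 × 0.3 = 0.081
  π_B·L_B = 0.19 × 0.1 = 0.019
  π_C·L_C = 0.22 × 0.31 = 0.0682
  π_D·L_D = 0.32 × 0.06 = 0.0192
Normaliser: 0.081 + 0.019 + 0.0682 + 0.0192 = 0.1874
P(Cluster A | 'south') = 0.081 / 0.1874 ≈ 0.4322

0.4322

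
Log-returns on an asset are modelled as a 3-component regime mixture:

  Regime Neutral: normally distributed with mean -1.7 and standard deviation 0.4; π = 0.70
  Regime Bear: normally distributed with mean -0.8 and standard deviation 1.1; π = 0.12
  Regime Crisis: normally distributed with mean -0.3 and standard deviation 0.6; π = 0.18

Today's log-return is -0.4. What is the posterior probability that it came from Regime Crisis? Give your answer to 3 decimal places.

0.727

Apply Bayes' rule: the posterior for each component is proportional to its prior times its likelihood at x.
Evaluate each component's likelihood at the observed value:
  f_Neutral = (1/(0.4·√(2π)))·exp(−(-0.4−-1.7)²/(2·0.4²)) = 0.997356·exp(-5.28125) = 0.00507262
  f_Bear = (1/(1.1·√(2π)))·exp(−(-0.4−-0.8)²/(2·1.1²)) = 0.362675·exp(-0.06612) = 0.339472
  f_Crisis = (1/(0.6·√(2π)))·exp(−(-0.4−-0.3)²/(2·0.6²)) = 0.664904·exp(-0.01389) = 0.655733
Prior × likelihood for each component:
  P(Z=Neutral)·f_Neutral = 0.70 × 0.00507262 = 0.00355083
  P(Z=Bear)·f_Bear = 0.12 × 0.339472 = 0.0407366
  P(Z=Crisis)·f_Crisis = 0.18 × 0.655733 = 0.118032
Denominator: 0.00355083 + 0.0407366 + 0.118032 = 0.162319
So the posterior for Regime Crisis is 0.118032 / 0.162319 ≈ 0.727.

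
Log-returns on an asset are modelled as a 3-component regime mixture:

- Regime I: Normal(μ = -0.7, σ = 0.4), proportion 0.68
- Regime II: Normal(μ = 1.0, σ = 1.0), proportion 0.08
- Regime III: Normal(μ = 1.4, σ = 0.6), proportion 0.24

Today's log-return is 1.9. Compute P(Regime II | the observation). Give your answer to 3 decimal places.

P(component k | x) = w_k·f_k(x) / marginal(x), where marginal(x) = Σ_j w_j·f_j(x).
Component likelihoods at x = 1.9:
  f_I = (1/(0.4·√(2π)))·exp(−(1.9−-0.7)²/(2·0.4²)) = 0.997356·exp(-21.12500) = 6.67389e-10
  f_II = (1/(1.0·√(2π)))·exp(−(1.9−1.0)²/(2·1.0²)) = 0.398942·exp(-0.40500) = 0.266085
  f_III = (1/(0.6·√(2π)))·exp(−(1.9−1.4)²/(2·0.6²)) = 0.664904·exp(-0.34722) = 0.469853
Weight by the priors:
  w_I·f_I = 0.68 × 6.67389e-10 = 4.53825e-10
  w_II·f_II = 0.08 × 0.266085 = 0.0212868
  w_III·f_III = 0.24 × 0.469853 = 0.112765
Normaliser: 4.53825e-10 + 0.0212868 + 0.112765 = 0.134052
Responsibility of Regime II: 0.0212868 / 0.134052 ≈ 0.159

0.159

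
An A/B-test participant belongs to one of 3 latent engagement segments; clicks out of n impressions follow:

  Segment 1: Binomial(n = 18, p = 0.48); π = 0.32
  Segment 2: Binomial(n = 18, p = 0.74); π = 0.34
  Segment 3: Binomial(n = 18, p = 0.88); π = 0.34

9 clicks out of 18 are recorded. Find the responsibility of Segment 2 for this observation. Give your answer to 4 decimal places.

0.0926

By Bayes' theorem, P(k | x) = π_k f_k(x) / Σ_j π_j f_j(x).
Binomial probabilities:
  p_1 = C(18,9)·0.48^9·0.52^9 = 48620·0.00135261·0.00277991 = 0.182817
  p_2 = C(18,9)·0.74^9·0.26^9 = 48620·0.0665404·5.4295e-06 = 0.0175655
  p_3 = C(18,9)·0.88^9·0.12^9 = 48620·0.316478·5.15978e-09 = 7.93945e-05
Unnormalised posteriors:
  π_1·p_1 = 0.32 × 0.182817 = 0.0585014
  π_2·p_2 = 0.34 × 0.0175655 = 0.00597227
  π_3·p_3 = 0.34 × 7.93945e-05 = 2.69941e-05
Evidence: 0.0585014 + 0.00597227 + 2.69941e-05 = 0.0645007
So the posterior for Segment 2 is 0.00597227 / 0.0645007 ≈ 0.0926.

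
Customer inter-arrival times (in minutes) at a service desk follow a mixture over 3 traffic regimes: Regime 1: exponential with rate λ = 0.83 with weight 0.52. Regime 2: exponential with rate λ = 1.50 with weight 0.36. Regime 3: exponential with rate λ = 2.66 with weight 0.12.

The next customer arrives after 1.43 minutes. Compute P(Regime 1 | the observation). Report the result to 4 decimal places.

The responsibility of component k is P(Z=k) f_k(x) divided by Σ_j P(Z=j) f_j(x).
Component likelihoods at x = 1.43 minutes:
  L_1 = 0.253288
  L_2 = 0.175602
  L_3 = 0.0592806
Unnormalised posteriors:
  P(Z=1)·L_1 = 0.52 × 0.253288 = 0.13171
  P(Z=2)·L_2 = 0.36 × 0.175602 = 0.0632167
  P(Z=3)·L_3 = 0.12 × 0.0592806 = 0.00711367
Evidence: 0.13171 + 0.0632167 + 0.00711367 = 0.20204
So the posterior for Regime 1 is 0.13171 / 0.20204 ≈ 0.6519.

0.6519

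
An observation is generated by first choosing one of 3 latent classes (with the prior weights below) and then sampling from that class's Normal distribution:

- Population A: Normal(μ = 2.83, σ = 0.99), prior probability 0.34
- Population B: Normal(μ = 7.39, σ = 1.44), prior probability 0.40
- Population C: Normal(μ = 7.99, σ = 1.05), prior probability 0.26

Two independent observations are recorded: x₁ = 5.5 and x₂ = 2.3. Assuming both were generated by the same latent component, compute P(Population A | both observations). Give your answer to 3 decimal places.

By Bayes' theorem, P(k | x) = w_k f_k(x) / Σ_j w_j f_j(x).
Since both observations come from the same component, the likelihood for component k is f_k(x₁)·f_k(x₂).
  L_A = [(1/(0.99·√(2π)))·exp(−(5.5−2.83)²/(2·0.99²)) = 0.402972·exp(-3.63682) = 0.0106126] × [0.349172] = 0.00370563
  L_B = [(1/(1.44·√(2π)))·exp(−(5.5−7.39)²/(2·1.44²)) = 0.277043·exp(-0.86133) = 0.117079] × [0.000536356] = 6.27958e-05
  L_C = [(1/(1.05·√(2π)))·exp(−(5.5−7.99)²/(2·1.05²)) = 0.379945·exp(-2.81184) = 0.0228326] × [1.59573e-07] = 3.64346e-09
Prior × likelihood for each component:
  w_A·L_A = 0.34 × 0.00370563 = 0.00125992
  w_B·L_B = 0.40 × 6.27958e-05 = 2.51183e-05
  w_C·L_C = 0.26 × 3.64346e-09 = 9.47299e-10
Marginal: 0.00125992 + 2.51183e-05 + 9.47299e-10 = 0.00128503
P(Population A | x) ≈ 0.980

0.980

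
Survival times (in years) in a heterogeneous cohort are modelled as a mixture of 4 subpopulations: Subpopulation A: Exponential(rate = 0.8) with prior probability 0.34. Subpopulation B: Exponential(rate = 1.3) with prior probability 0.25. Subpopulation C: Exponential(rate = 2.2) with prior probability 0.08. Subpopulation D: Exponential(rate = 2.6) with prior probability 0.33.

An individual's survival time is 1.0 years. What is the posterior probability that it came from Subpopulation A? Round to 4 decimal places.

0.4157

P(component k | x) = P(Z=k)·f_k(x) / marginal(x), where marginal(x) = Σ_j P(Z=j)·f_j(x).
Component likelihoods at x = 1.0 years:
  p_A = 0.8·e^(−0.8·1.0) = 0.8·e^(−0.8000) = 0.359463
  p_B = 1.3·e^(−1.3·1.0) = 1.3·e^(−1.3000) = 0.354291
  p_C = 2.2·e^(−2.2·1.0) = 2.2·e^(−2.2000) = 0.243767
  p_D = 2.6·e^(−2.6·1.0) = 2.6·e^(−2.6000) = 0.193111
Unnormalised posteriors:
  P(Z=A)·p_A = 0.34 × 0.359463 = 0.122217
  P(Z=B)·p_B = 0.25 × 0.354291 = 0.0885728
  P(Z=C)·p_C = 0.08 × 0.243767 = 0.0195014
  P(Z=D)·p_D = 0.33 × 0.193111 = 0.0637267
Normaliser: 0.122217 + 0.0885728 + 0.0195014 + 0.0637267 = 0.294018
So the posterior for Subpopulation A is 0.122217 / 0.294018 ≈ 0.4157.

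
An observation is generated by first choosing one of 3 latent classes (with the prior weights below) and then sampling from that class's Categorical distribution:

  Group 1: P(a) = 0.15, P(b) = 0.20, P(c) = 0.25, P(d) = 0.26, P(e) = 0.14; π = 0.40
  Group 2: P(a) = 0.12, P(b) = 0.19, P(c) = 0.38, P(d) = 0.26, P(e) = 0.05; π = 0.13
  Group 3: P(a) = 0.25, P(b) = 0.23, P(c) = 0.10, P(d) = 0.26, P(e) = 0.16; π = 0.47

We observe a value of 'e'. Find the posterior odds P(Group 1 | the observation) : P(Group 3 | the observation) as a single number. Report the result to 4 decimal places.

Posterior odds = (w_i f_i(x)) / (w_j f_j(x)); the normalising sum cancels.
Categorical probabilities:
  L_1 = 0.14
  L_2 = 0.05
  L_3 = 0.16
0.056 / 0.0752 ≈ 0.7447

0.7447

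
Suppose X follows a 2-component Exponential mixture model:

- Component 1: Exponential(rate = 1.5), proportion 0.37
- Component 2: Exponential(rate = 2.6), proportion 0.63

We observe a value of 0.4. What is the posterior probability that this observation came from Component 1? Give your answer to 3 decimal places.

0.345

Apply Bayes' rule: the posterior for each component is proportional to its prior times its likelihood at x.
Evaluate each component's likelihood at the observed value:
  p_1 = 0.823217
  p_2 = 0.918982
Unnormalised posteriors:
  π_1·p_1 = 0.37 × 0.823217 = 0.30459
  π_2·p_2 = 0.63 × 0.918982 = 0.578959
Evidence: 0.30459 + 0.578959 = 0.883549
P(Component 1 | the observation) ≈ 0.345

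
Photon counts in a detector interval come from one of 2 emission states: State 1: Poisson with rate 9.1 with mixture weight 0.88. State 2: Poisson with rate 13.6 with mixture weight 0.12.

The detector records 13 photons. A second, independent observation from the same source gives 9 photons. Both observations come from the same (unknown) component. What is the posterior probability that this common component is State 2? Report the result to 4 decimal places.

Apply Bayes' rule: the posterior for each component is proportional to its prior times its likelihood at x.
Since both observations come from the same component, the likelihood for component k is f_k(x₁)·f_k(x₂).
  p_1 = [e^(−9.1)·9.1^13/13! = 0.0526233] × [0.131683] = 0.00692959
  p_2 = [e^(−13.6)·13.6^13/13! = 0.108473] × [0.0544104] = 0.00590205
Multiply by the mixture weights:
  π_1·p_1 = 0.88 × 0.00692959 = 0.00609804
  π_2·p_2 = 0.12 × 0.00590205 = 0.000708246
Sum: 0.00609804 + 0.000708246 = 0.00680629
P(State 2 | x₁, x₂) = 0.000708246 / 0.00680629 ≈ 0.1041

0.1041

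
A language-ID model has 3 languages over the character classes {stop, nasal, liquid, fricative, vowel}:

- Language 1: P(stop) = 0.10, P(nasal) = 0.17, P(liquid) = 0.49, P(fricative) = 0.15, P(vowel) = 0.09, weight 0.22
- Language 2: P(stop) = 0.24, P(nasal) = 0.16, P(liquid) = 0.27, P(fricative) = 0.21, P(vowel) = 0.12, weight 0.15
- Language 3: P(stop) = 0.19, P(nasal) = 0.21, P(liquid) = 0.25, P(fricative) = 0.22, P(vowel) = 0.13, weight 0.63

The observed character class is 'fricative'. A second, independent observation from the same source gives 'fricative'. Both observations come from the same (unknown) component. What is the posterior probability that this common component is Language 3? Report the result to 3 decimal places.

0.725

The responsibility of component k is P(Z=k) f_k(x) divided by Σ_j P(Z=j) f_j(x).
Since both observations come from the same component, the likelihood for component k is f_k(x₁)·f_k(x₂).
  p_1 = [0.15] × [0.15] = 0.0225
  p_2 = [0.21] × [0.21] = 0.0441
  p_3 = [0.22] × [0.22] = 0.0484
Multiply by the mixture weights:
  P(Z=1)·p_1 = 0.22 × 0.0225 = 0.00495
  P(Z=2)·p_2 = 0.15 × 0.0441 = 0.006615
  P(Z=3)·p_3 = 0.63 × 0.0484 = 0.030492
Normaliser: 0.00495 + 0.006615 + 0.030492 = 0.042057
P(Language 3 | x₁, x₂) ≈ 0.725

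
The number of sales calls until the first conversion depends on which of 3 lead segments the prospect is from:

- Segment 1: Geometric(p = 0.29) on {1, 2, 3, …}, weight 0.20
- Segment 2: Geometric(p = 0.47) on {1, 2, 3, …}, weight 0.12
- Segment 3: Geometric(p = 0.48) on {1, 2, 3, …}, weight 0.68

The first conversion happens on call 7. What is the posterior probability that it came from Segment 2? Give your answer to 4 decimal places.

By Bayes' theorem, P(k | x) = π_k f_k(x) / Σ_j π_j f_j(x).
Evaluate each component's likelihood at the observed value:
  f_1 = 0.29·(1−0.29)^6 = 0.29·0.1281 = 0.0371491
  f_2 = 0.47·(1−0.47)^6 = 0.47·0.0221644 = 0.0104172
  f_3 = 0.48·(1−0.48)^6 = 0.48·0.0197706 = 0.00948989
Multiply by the mixture weights:
  π_1·f_1 = 0.20 × 0.0371491 = 0.00742982
  π_2·f_2 = 0.12 × 0.0104172 = 0.00125007
  π_3·f_3 = 0.68 × 0.00948989 = 0.00645313
Evidence: 0.00742982 + 0.00125007 + 0.00645313 = 0.015133
So the posterior for Segment 2 is 0.00125007 / 0.015133 ≈ 0.0826.

0.0826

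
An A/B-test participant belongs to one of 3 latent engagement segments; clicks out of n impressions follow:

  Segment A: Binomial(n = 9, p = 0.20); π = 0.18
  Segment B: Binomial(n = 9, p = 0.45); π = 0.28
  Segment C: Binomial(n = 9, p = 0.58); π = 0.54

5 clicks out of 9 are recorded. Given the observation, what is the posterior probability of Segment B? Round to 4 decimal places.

Apply Bayes' rule: the posterior for each component is proportional to its prior times its likelihood at x.
Binomial probabilities:
  L_A = 0.0165151
  L_B = 0.212757
  L_C = 0.25734
Prior × likelihood for each component:
  π_A·L_A = 0.18 × 0.0165151 = 0.00297271
  π_B·L_B = 0.28 × 0.212757 = 0.059572
  π_C·L_C = 0.54 × 0.25734 = 0.138964
Evidence: 0.00297271 + 0.059572 + 0.138964 = 0.201508
Responsibility of Segment B: 0.059572 / 0.201508 ≈ 0.2956

0.2956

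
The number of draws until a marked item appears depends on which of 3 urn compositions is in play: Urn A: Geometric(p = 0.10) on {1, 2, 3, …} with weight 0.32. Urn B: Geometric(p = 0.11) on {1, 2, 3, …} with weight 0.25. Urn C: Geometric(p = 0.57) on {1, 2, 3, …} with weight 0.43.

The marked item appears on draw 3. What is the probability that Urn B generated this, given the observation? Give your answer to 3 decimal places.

Posterior ∝ prior × likelihood, so P(k | x) ∝ w_k f_k(x); normalise over all components.
Component likelihoods at x = 3:
  L_A = 0.10·(1−0.10)^2 = 0.10·0.81 = 0.081
  L_B = 0.11·(1−0.11)^2 = 0.11·0.7921 = 0.087131
  L_C = 0.57·(1−0.57)^2 = 0.57·0.1849 = 0.105393
Unnormalised posteriors:
  w_A·L_A = 0.32 × 0.081 = 0.02592
  w_B·L_B = 0.25 × 0.087131 = 0.0217828
  w_C·L_C = 0.43 × 0.105393 = 0.045319
Evidence: 0.02592 + 0.0217828 + 0.045319 = 0.0930217
So the posterior for Urn B is 0.0217828 / 0.0930217 ≈ 0.234.

0.234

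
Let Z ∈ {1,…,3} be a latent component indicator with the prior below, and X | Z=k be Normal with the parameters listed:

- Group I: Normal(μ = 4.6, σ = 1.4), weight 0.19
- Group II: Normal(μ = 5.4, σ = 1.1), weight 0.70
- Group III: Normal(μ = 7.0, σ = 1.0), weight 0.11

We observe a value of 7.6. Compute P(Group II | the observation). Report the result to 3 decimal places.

Apply Bayes' rule: the posterior for each component is proportional to its prior times its likelihood at x.
Evaluate each component's likelihood at the observed value:
  p_I = (1/(1.4·√(2π)))·exp(−(7.6−4.6)²/(2·1.4²)) = 0.284959·exp(-2.29592) = 0.0286865
  p_II = (1/(1.1·√(2π)))·exp(−(7.6−5.4)²/(2·1.1²)) = 0.362675·exp(-2.00000) = 0.0490827
  p_III = (1/(1.0·√(2π)))·exp(−(7.6−7.0)²/(2·1.0²)) = 0.398942·exp(-0.18000) = 0.333225
Multiply by the mixture weights:
  w_I·p_I = 0.19 × 0.0286865 = 0.00545043
  w_II·p_II = 0.70 × 0.0490827 = 0.0343579
  w_III·p_III = 0.11 × 0.333225 = 0.0366547
Denominator: 0.00545043 + 0.0343579 + 0.0366547 = 0.076463
P(Group II | the observation) = 0.0343579 / 0.076463 ≈ 0.449

0.449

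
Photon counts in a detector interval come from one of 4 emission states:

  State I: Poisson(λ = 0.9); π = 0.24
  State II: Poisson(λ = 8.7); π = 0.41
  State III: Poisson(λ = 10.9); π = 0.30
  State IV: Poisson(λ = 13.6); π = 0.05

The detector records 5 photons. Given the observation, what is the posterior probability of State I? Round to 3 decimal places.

Apply Bayes' rule: the posterior for each component is proportional to its prior times its likelihood at x.
Evaluate each component's likelihood at the observed value:
  f_I = e^(−0.9)·0.9^5/5! = 0.00200063
  f_II = e^(−8.7)·8.7^5/5! = 0.0691915
  f_III = e^(−10.9)·10.9^5/5! = 0.0236669
  f_IV = e^(−13.6)·13.6^5/5! = 0.00480959
Weight by the priors:
  w_I·f_I = 0.24 × 0.00200063 = 0.000480151
  w_II·f_II = 0.41 × 0.0691915 = 0.0283685
  w_III·f_III = 0.30 × 0.0236669 = 0.00710007
  w_IV·f_IV = 0.05 × 0.00480959 = 0.00024048
Marginal: 0.000480151 + 0.0283685 + 0.00710007 + 0.00024048 = 0.0361892
P(State I | x) = 0.000480151 / 0.0361892 ≈ 0.013

0.013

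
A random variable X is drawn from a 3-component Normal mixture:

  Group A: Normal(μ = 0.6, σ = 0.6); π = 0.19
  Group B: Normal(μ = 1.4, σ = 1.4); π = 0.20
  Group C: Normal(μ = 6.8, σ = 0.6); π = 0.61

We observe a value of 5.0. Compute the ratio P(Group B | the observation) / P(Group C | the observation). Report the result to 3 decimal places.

Posterior odds = (π_i f_i(x)) / (π_j f_j(x)); the normalising sum cancels.
Component likelihoods at x = 5.0:
  L_A = (1/(0.6·√(2π)))·exp(−(5.0−0.6)²/(2·0.6²)) = 0.664904·exp(-26.88889) = 1.39657e-12
  L_B = (1/(1.4·√(2π)))·exp(−(5.0−1.4)²/(2·1.4²)) = 0.284959·exp(-3.30612) = 0.010446
  L_C = (1/(0.6·√(2π)))·exp(−(5.0−6.8)²/(2·0.6²)) = 0.664904·exp(-4.50000) = 0.00738641
0.00208921 / 0.00450571 ≈ 0.464

0.464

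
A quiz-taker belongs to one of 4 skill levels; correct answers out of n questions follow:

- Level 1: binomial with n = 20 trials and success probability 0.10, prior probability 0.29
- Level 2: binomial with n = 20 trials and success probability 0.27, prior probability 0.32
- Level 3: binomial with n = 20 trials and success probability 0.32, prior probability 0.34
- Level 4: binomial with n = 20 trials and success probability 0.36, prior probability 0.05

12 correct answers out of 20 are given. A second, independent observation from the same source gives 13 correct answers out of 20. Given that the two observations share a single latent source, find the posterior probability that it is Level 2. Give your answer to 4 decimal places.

0.0180

P(component k | x) = w_k·f_k(x) / marginal(x), where marginal(x) = Σ_j w_j·f_j(x).
Since both observations come from the same component, the likelihood for component k is f_k(x₁)·f_k(x₂).
  L_1 = [C(20,12)·0.10^12·0.90^8 = 125970·1e-12·0.430467 = 5.4226e-08] × [3.70776e-09] = 2.01057e-16
  L_2 = [C(20,12)·0.27^12·0.73^8 = 125970·1.50095e-07·0.080646 = 0.00152481] × [0.000347059] = 5.29198e-07
  L_3 = [C(20,12)·0.32^12·0.68^8 = 125970·1.15292e-06·0.0457163 = 0.00663954] × [0.00192276] = 1.27663e-05
  L_4 = [C(20,12)·0.36^12·0.64^8 = 125970·4.73838e-06·0.0281475 = 0.0168011] × [0.00581575] = 9.77109e-05
Unnormalised posteriors:
  w_1·L_1 = 0.29 × 2.01057e-16 = 5.83064e-17
  w_2·L_2 = 0.32 × 5.29198e-07 = 1.69343e-07
  w_3·L_3 = 0.34 × 1.27663e-05 = 4.34053e-06
  w_4·L_4 = 0.05 × 9.77109e-05 = 4.88555e-06
Denominator: 5.83064e-17 + 1.69343e-07 + 4.34053e-06 + 4.88555e-06 = 9.39542e-06
Responsibility of Level 2: 1.69343e-07 / 9.39542e-06 ≈ 0.0180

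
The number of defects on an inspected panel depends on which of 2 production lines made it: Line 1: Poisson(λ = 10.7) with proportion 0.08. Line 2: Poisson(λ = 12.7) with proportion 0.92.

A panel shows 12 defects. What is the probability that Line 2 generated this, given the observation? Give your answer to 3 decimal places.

By Bayes' theorem, P(k | x) = w_k f_k(x) / Σ_j w_j f_j(x).
Evaluate each component's likelihood at the observed value:
  p_1 = e^(−10.7)·10.7^12/12! = 0.106003
  p_2 = e^(−12.7)·12.7^12/12! = 0.112142
Unnormalised posteriors:
  w_1·p_1 = 0.08 × 0.106003 = 0.00848023
  w_2·p_2 = 0.92 × 0.112142 = 0.103171
Sum: 0.00848023 + 0.103171 = 0.111651
P(Line 2 | x) = 0.103171 / 0.111651 ≈ 0.924

0.924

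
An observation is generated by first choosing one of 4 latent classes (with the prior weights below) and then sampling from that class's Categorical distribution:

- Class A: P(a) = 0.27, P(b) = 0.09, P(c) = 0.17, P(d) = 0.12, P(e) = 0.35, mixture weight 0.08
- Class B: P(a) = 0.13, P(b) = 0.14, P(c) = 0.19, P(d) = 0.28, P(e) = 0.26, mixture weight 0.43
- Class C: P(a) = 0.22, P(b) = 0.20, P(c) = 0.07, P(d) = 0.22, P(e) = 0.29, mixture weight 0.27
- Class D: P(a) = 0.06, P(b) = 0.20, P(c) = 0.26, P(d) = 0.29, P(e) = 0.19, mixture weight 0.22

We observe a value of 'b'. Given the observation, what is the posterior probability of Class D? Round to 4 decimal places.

P(component k | x) = π_k·f_k(x) / marginal(x), where marginal(x) = Σ_j π_j·f_j(x).
Component likelihoods at x = 'b':
  f_A = P(b | comp) = 0.09
  f_B = P(b | comp) = 0.14
  f_C = P(b | comp) = 0.20
  f_D = P(b | comp) = 0.20
Prior × likelihood for each component:
  π_A·f_A = 0.08 × 0.09 = 0.0072
  π_B·f_B = 0.43 × 0.14 = 0.0602
  π_C·f_C = 0.27 × 0.2 = 0.054
  π_D·f_D = 0.22 × 0.2 = 0.044
Sum: 0.0072 + 0.0602 + 0.054 + 0.044 = 0.1654
Responsibility of Class D: 0.044 / 0.1654 ≈ 0.2660

0.2660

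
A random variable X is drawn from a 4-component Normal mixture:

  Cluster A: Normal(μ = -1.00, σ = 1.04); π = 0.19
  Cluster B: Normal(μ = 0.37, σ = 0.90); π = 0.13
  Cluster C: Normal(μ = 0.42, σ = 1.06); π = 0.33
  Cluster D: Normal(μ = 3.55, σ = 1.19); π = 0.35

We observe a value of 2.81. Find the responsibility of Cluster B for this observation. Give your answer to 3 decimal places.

P(component k | x) = π_k·f_k(x) / marginal(x), where marginal(x) = Σ_j π_j·f_j(x).
Component likelihoods at x = 2.81:
  f_A = 0.000467255
  f_B = 0.0112359
  f_C = 0.0296266
  f_D = 0.276308
Prior × likelihood for each component:
  π_A·f_A = 0.19 × 0.000467255 = 8.87785e-05
  π_B·f_B = 0.13 × 0.0112359 = 0.00146067
  π_C·f_C = 0.33 × 0.0296266 = 0.00977679
  π_D·f_D = 0.35 × 0.276308 = 0.0967077
Sum: 8.87785e-05 + 0.00146067 + 0.00977679 + 0.0967077 = 0.108034
P(Cluster B | the observation) ≈ 0.014

0.014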